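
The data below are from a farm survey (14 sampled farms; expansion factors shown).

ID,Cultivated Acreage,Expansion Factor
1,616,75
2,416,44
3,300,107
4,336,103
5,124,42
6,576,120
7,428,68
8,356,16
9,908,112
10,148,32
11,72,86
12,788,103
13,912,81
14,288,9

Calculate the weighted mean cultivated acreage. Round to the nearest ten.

510

Weighted sum = 510592
Sum of weights = 998
Weighted mean = 510592 / 998 = 511.61523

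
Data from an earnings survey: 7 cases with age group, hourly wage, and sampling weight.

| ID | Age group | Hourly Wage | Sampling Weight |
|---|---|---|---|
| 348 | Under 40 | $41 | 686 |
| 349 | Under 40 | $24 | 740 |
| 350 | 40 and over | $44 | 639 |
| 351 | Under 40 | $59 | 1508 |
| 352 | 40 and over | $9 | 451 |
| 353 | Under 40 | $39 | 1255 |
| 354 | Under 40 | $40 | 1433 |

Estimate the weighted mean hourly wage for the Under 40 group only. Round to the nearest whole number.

Under 40 rows: 348, 349, 351, 353, 354
Weighted sum = 41×686 + 24×740 + 59×1508 + 39×1255 + 40×1433
  = 28126 + 17760 + 88972 + 48945 + 57320 = 241123
Sum of weights = 686 + 740 + 1508 + 1255 + 1433 = 5622
Weighted mean = 241123 / 5622 = 42.889185

43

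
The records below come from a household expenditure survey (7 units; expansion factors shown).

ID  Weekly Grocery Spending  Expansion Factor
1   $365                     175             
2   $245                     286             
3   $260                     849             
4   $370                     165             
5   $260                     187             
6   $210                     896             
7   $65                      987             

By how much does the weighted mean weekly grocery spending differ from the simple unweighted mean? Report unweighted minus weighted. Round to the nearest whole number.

Unweighted sum = 365 + 245 + 260 + 370 + 260 + 210 + 65 = 1775
Unweighted mean = 1775 / 7 = 253.57143
Weighted sum = 716670
Sum of weights = 175 + 286 + 849 + 165 + 187 + 896 + 987 = 3545
Weighted mean = 716670 / 3545 = 202.16361
Difference (unweighted minus weighted) = 51.407818

51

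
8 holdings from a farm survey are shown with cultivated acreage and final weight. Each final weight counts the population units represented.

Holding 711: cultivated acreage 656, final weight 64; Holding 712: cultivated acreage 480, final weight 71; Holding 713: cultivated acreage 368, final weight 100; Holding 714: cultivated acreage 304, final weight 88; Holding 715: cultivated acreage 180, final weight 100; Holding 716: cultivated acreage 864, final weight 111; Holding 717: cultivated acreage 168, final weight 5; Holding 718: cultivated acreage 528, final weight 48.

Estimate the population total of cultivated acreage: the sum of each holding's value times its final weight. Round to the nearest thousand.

Weighted total = 656×64 + 480×71 + 368×100 + 304×88 + 180×100 + 864×111 + 168×5 + 528×48
  = 279704

280000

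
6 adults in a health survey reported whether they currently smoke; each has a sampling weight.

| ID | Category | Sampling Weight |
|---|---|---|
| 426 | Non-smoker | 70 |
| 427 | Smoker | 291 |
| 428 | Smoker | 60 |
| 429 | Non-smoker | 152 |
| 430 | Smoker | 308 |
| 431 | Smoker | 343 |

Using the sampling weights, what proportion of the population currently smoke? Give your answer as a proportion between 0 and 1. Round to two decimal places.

Sum of weights for 'Smoker' = 291 + 60 + 308 + 343 = 1002
Total weight = 1224
Weighted proportion = 1002 / 1224 = 0.81862745

0.82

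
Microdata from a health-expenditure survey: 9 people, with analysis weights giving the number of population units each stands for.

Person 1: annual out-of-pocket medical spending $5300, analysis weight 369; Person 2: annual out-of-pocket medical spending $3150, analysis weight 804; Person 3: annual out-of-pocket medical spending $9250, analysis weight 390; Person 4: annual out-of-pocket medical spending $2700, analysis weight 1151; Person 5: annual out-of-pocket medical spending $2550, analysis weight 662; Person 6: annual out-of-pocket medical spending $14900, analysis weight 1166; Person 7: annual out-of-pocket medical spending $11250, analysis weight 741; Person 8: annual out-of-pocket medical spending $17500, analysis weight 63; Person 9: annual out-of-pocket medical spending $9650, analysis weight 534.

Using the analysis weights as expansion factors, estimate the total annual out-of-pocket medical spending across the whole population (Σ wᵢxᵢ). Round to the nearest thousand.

44857000

Weighted total = 5300×369 + 3150×804 + 9250×390 + 2700×1151 + 2550×662 + 14900×1166 + 11250×741 + 17500×63 + 9650×534
  = 1955700 + 2532600 + 3607500 + 3107700 + 1688100 + 17373400 + 8336250 + 1102500 + 5153100 = 44856850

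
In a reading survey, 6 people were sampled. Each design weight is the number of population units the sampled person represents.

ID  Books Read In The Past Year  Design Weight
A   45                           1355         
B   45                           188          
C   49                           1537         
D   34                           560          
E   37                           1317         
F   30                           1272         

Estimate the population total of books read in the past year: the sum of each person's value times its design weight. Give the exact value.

Weighted total = 45×1355 + 45×188 + 49×1537 + 34×560 + 37×1317 + 30×1272
  = 60975 + 8460 + 75313 + 19040 + 48729 + 38160 = 250677

250677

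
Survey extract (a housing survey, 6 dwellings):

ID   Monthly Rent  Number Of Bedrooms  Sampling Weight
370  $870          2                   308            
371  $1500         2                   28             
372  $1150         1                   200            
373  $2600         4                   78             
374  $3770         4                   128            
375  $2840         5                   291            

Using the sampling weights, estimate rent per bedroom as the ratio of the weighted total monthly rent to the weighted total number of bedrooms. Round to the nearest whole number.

651

Σ wᵢ·y = 870×308 + 1500×28 + 1150×200 + 2600×78 + 3770×128 + 2840×291
  = 267960 + 42000 + 230000 + 202800 + 482560 + 826440 = 2051760
Σ wᵢ·x = 2×308 + 2×28 + 1×200 + 4×78 + 4×128 + 5×291
  = 3151
Ratio = 2051760 / 3151 = 651.14567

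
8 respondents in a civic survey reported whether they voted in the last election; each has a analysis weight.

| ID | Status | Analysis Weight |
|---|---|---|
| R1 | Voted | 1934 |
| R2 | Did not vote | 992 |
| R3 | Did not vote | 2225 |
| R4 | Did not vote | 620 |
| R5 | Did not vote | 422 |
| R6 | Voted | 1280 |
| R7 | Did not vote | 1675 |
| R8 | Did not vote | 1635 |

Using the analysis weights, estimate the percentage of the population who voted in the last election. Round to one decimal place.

29.8

Sum of weights for 'Voted' = 1934 + 1280 = 3214
Total weight = 1934 + 992 + 2225 + 620 + 422 + 1280 + 1675 + 1635 = 10783
Weighted proportion = 3214 / 10783 = 0.29806176 → 29.806176%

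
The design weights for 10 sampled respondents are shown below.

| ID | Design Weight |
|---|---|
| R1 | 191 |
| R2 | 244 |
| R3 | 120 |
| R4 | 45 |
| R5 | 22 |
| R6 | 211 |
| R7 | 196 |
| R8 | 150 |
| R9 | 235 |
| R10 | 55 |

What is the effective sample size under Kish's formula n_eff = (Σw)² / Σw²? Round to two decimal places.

7.80

Σ wᵢ = 1469
Σ wᵢ² = 36481 + 59536 + 14400 + 2025 + 484 + 44521 + 38416 + 22500 + 55225 + 3025 = 276613
n_eff = 1469² / 276613 = 2157961 / 276613 = 7.8013723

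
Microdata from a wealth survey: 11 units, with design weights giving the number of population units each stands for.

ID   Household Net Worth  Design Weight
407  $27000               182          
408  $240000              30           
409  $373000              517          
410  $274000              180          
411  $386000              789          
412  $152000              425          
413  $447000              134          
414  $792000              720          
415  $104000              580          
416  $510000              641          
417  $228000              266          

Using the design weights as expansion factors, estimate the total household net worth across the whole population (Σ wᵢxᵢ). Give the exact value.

Weighted total = 27000×182 + 240000×30 + 373000×517 + 274000×180 + 386000×789 + 152000×425 + 447000×134 + 792000×720 + 104000×580 + 510000×641 + 228000×266
  = 4914000 + 7200000 + 192841000 + 49320000 + 304554000 + 64600000 + 59898000 + 570240000 + 60320000 + 326910000 + 60648000 = 1701445000

1701445000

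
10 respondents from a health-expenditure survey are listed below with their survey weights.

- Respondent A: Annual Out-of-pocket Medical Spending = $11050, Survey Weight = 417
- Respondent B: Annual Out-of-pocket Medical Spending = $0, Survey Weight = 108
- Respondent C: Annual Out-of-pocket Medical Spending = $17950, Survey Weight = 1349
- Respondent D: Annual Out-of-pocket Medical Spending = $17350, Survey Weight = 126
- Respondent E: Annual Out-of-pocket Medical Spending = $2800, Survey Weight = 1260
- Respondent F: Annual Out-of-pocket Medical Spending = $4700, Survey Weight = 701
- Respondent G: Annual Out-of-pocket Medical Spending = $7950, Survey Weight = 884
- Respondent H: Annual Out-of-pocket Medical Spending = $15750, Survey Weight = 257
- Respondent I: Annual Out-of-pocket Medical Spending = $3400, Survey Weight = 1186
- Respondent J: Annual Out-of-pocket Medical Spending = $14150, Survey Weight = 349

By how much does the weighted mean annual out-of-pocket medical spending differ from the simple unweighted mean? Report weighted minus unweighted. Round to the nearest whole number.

Unweighted sum = 11050 + 0 + 17950 + 17350 + 2800 + 4700 + 7950 + 15750 + 3400 + 14150 = 95100
Unweighted mean = 95100 / 10 = 9510
Weighted sum = 11050×417 + 0×108 + 17950×1349 + 17350×126 + 2800×1260 + 4700×701 + 7950×884 + 15750×257 + 3400×1186 + 14150×349
  = 4607850 + 0 + 24214550 + 2186100 + 3528000 + 3294700 + 7027800 + 4047750 + 4032400 + 4938350 = 57877500
Sum of weights = 6637
Weighted mean = 57877500 / 6637 = 8720.4309
Difference (weighted minus unweighted) = -789.56908

-790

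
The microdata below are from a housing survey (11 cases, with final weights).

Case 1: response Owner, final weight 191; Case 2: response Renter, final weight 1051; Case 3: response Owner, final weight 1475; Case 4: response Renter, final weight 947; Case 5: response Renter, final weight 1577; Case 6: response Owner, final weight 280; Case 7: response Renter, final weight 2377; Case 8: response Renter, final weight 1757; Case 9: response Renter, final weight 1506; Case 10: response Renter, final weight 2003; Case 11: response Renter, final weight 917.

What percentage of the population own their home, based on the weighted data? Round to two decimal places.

Sum of weights for 'Owner' = 191 + 1475 + 280 = 1946
Total weight = 191 + 1051 + 1475 + 947 + 1577 + 280 + 2377 + 1757 + 1506 + 2003 + 917 = 14081
Weighted proportion = 1946 / 14081 = 0.13820041 → 13.820041%

13.82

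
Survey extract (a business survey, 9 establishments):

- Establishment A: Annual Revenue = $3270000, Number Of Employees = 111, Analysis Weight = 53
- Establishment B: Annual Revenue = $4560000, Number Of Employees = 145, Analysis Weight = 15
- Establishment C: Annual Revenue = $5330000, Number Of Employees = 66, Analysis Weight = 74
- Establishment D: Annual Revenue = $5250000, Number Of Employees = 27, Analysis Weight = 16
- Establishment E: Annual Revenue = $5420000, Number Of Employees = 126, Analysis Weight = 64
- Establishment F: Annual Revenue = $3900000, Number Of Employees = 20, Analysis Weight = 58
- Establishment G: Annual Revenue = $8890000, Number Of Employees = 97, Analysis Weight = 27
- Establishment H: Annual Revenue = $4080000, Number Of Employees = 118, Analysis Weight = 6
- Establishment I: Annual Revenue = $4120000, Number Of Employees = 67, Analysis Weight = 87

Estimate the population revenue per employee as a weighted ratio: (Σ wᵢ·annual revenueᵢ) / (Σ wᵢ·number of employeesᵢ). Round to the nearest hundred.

60300

Σ wᵢ·y = 3270000×53 + 4560000×15 + 5330000×74 + 5250000×16 + 5420000×64 + 3900000×58 + 8890000×27 + 4080000×6 + 4120000×87
  = 173310000 + 68400000 + 394420000 + 84000000 + 346880000 + 226200000 + 240030000 + 24480000 + 358440000 = 1916160000
Σ wᵢ·x = 111×53 + 145×15 + 66×74 + 27×16 + 126×64 + 20×58 + 97×27 + 118×6 + 67×87
  = 5883 + 2175 + 4884 + 432 + 8064 + 1160 + 2619 + 708 + 5829 = 31754
Ratio = 1916160000 / 31754 = 60343.894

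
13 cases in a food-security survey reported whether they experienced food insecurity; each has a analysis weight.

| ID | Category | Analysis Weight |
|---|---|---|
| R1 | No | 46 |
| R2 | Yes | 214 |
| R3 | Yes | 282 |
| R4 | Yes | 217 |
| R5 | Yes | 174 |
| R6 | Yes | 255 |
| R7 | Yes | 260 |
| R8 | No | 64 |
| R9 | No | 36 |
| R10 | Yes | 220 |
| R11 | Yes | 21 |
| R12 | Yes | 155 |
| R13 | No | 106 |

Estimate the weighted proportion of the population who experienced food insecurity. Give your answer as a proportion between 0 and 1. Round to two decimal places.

Sum of weights for 'Yes' = 214 + 282 + 217 + 174 + 255 + 260 + 220 + 21 + 155 = 1798
Total weight = 2050
Weighted proportion = 1798 / 2050 = 0.87707317

0.88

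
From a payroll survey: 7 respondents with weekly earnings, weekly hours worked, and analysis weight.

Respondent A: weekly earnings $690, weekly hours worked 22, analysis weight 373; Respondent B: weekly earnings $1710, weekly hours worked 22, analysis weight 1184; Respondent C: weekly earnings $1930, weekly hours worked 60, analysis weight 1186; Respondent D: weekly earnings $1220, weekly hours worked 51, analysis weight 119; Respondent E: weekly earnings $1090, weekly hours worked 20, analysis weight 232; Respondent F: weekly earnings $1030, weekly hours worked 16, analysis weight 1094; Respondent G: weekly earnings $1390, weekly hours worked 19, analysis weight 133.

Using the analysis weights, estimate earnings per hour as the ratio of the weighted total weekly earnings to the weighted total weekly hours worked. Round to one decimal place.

Σ wᵢ·y = 6280740
Σ wᵢ·x = 22×373 + 22×1184 + 60×1186 + 51×119 + 20×232 + 16×1094 + 19×133
  = 8206 + 26048 + 71160 + 6069 + 4640 + 17504 + 2527 = 136154
Ratio = 6280740 / 136154 = 46.129677

46.1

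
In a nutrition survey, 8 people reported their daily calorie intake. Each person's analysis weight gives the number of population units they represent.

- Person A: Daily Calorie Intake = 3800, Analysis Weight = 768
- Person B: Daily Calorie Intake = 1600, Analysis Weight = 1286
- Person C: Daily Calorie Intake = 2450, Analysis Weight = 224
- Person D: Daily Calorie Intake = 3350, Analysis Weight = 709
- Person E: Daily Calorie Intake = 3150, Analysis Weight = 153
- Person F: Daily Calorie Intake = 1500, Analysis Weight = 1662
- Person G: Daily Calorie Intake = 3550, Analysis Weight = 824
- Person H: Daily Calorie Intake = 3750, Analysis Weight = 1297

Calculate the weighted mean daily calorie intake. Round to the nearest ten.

Weighted sum = 18663850
Sum of weights = 768 + 1286 + 224 + 709 + 153 + 1662 + 824 + 1297 = 6923
Weighted mean = 18663850 / 6923 = 2695.9194

2700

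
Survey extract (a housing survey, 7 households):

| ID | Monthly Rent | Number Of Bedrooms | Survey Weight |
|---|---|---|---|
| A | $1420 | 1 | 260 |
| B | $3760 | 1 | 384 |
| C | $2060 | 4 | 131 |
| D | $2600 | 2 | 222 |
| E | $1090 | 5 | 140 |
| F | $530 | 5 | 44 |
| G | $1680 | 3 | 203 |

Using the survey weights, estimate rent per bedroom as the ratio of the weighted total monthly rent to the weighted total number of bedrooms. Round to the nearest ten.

1010

Σ wᵢ·y = 1420×260 + 3760×384 + 2060×131 + 2600×222 + 1090×140 + 530×44 + 1680×203
  = 369200 + 1443840 + 269860 + 577200 + 152600 + 23320 + 341040 = 3177060
Σ wᵢ·x = 3141
Ratio = 3177060 / 3141 = 1011.4804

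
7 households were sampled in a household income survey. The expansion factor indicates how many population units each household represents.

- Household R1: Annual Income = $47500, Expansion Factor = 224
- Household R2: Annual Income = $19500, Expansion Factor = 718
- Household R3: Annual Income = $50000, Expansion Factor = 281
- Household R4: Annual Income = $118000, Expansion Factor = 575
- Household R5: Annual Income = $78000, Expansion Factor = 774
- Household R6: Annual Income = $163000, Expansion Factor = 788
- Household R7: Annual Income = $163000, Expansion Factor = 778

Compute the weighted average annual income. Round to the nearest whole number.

Weighted sum = 47500×224 + 19500×718 + 50000×281 + 118000×575 + 78000×774 + 163000×788 + 163000×778
  = 10640000 + 14001000 + 14050000 + 67850000 + 60372000 + 128444000 + 126814000 = 422171000
Sum of weights = 4138
Weighted mean = 422171000 / 4138 = 102022.96

102023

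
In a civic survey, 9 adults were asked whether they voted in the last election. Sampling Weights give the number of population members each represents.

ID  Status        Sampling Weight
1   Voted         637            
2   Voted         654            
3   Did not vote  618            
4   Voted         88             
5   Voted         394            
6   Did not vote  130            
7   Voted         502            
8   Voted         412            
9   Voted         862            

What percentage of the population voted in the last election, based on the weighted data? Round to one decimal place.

Sum of weights for 'Voted' = 637 + 654 + 88 + 394 + 502 + 412 + 862 = 3549
Total weight = 637 + 654 + 618 + 88 + 394 + 130 + 502 + 412 + 862 = 4297
Weighted proportion = 3549 / 4297 = 0.82592506 → 82.592506%

82.6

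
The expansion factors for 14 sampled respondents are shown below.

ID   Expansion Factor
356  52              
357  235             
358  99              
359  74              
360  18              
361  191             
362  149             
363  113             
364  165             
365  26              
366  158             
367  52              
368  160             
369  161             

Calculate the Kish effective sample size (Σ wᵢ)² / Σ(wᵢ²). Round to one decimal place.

Σ wᵢ = 1653
Σ wᵢ² = 252071
n_eff = 1653² / 252071 = 2732409 / 252071 = 10.839839

10.8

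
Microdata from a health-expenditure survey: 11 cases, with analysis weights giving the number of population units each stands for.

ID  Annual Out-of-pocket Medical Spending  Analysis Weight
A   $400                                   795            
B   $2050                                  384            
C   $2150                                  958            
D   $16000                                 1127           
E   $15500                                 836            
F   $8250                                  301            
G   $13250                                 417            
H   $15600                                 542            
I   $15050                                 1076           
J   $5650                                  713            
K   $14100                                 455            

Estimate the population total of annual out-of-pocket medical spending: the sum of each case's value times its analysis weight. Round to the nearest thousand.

Weighted total = 400×795 + 2050×384 + 2150×958 + 16000×1127 + 15500×836 + 8250×301 + 13250×417 + 15600×542 + 15050×1076 + 5650×713 + 14100×455
  = 318000 + 787200 + 2059700 + 18032000 + 12958000 + 2483250 + 5525250 + 8455200 + 16193800 + 4028450 + 6415500 = 77256350

77256000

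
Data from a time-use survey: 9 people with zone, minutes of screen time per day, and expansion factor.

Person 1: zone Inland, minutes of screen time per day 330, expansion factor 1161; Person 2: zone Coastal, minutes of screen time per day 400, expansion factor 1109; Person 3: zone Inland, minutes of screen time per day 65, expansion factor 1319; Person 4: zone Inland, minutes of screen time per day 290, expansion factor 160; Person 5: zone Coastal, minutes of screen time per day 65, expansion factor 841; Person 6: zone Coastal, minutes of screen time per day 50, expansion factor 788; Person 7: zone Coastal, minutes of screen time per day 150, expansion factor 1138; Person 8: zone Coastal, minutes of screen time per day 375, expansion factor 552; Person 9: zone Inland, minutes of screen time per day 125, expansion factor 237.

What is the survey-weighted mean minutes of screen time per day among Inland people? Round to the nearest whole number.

189

Inland rows: 1, 3, 4, 9
Weighted sum = 330×1161 + 65×1319 + 290×160 + 125×237
  = 383130 + 85735 + 46400 + 29625 = 544890
Sum of weights = 1161 + 1319 + 160 + 237 = 2877
Weighted mean = 544890 / 2877 = 189.3952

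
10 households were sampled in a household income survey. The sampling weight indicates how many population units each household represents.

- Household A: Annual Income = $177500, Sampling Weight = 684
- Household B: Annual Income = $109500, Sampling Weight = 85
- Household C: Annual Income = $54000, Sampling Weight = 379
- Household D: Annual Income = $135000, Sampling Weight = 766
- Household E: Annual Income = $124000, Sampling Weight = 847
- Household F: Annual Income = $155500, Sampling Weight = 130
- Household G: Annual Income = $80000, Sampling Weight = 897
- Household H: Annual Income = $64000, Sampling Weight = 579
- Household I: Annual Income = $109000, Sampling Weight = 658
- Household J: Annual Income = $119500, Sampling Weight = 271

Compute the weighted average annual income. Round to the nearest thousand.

Weighted sum = 177500×684 + 109500×85 + 54000×379 + 135000×766 + 124000×847 + 155500×130 + 80000×897 + 64000×579 + 109000×658 + 119500×271
  = 121410000 + 9307500 + 20466000 + 103410000 + 105028000 + 20215000 + 71760000 + 37056000 + 71722000 + 32384500 = 592759000
Sum of weights = 684 + 85 + 379 + 766 + 847 + 130 + 897 + 579 + 658 + 271 = 5296
Weighted mean = 592759000 / 5296 = 111925.79

112000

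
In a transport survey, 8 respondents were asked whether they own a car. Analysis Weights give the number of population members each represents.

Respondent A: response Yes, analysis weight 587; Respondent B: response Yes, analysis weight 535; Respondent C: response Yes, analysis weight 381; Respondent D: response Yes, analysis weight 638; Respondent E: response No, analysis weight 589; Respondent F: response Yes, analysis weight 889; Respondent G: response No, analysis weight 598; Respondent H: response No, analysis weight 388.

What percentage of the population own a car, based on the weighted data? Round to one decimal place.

65.8

Sum of weights for 'Yes' = 587 + 535 + 381 + 638 + 889 = 3030
Total weight = 587 + 535 + 381 + 638 + 589 + 889 + 598 + 388 = 4605
Weighted proportion = 3030 / 4605 = 0.65798046 → 65.798046%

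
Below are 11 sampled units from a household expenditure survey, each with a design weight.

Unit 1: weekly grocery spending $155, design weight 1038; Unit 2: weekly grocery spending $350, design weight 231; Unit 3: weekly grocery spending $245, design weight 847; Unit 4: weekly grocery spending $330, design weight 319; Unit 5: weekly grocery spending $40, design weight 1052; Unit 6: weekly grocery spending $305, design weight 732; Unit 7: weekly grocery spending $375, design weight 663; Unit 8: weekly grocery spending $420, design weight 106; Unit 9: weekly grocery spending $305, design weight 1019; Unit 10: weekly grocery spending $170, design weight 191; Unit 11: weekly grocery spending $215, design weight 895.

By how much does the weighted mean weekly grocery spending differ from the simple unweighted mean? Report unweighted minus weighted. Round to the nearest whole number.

Unweighted sum = 155 + 350 + 245 + 330 + 40 + 305 + 375 + 420 + 305 + 170 + 215 = 2910
Unweighted mean = 2910 / 11 = 264.54545
Weighted sum = 155×1038 + 350×231 + 245×847 + 330×319 + 40×1052 + 305×732 + 375×663 + 420×106 + 305×1019 + 170×191 + 215×895
  = 160890 + 80850 + 207515 + 105270 + 42080 + 223260 + 248625 + 44520 + 310795 + 32470 + 192425 = 1648700
Sum of weights = 1038 + 231 + 847 + 319 + 1052 + 732 + 663 + 106 + 1019 + 191 + 895 = 7093
Weighted mean = 1648700 / 7093 = 232.44043
Difference (unweighted minus weighted) = 32.10502

32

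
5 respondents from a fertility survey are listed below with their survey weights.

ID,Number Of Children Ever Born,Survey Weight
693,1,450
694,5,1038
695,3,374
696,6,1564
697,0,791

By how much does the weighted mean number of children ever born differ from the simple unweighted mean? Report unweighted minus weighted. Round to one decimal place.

-0.8

Unweighted sum = 1 + 5 + 3 + 6 + 0 = 15
Unweighted mean = 15 / 5 = 3
Weighted sum = 1×450 + 5×1038 + 3×374 + 6×1564 + 0×791
  = 450 + 5190 + 1122 + 9384 + 0 = 16146
Sum of weights = 450 + 1038 + 374 + 1564 + 791 = 4217
Weighted mean = 16146 / 4217 = 3.8287882
Difference (unweighted minus weighted) = -0.82878824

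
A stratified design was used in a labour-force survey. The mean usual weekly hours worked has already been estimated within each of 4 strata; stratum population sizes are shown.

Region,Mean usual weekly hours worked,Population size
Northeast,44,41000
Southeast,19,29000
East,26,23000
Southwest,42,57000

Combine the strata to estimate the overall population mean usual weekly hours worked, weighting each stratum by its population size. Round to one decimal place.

35.6

Σ Nₕ·x̄ₕ = 5347000
Σ Nₕ = 41000 + 29000 + 23000 + 57000 = 150000
Overall mean = 5347000 / 150000 = 35.646667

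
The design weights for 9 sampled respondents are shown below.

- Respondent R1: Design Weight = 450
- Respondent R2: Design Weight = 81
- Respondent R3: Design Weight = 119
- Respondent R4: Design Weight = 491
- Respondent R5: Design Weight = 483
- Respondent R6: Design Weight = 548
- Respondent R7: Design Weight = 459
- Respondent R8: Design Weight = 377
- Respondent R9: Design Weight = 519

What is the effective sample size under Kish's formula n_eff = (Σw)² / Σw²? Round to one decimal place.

Σ wᵢ = 450 + 81 + 119 + 491 + 483 + 548 + 459 + 377 + 519 = 3527
Σ wᵢ² = 202500 + 6561 + 14161 + 241081 + 233289 + 300304 + 210681 + 142129 + 269361 = 1620067
n_eff = 3527² / 1620067 = 12439729 / 1620067 = 7.6785275

7.7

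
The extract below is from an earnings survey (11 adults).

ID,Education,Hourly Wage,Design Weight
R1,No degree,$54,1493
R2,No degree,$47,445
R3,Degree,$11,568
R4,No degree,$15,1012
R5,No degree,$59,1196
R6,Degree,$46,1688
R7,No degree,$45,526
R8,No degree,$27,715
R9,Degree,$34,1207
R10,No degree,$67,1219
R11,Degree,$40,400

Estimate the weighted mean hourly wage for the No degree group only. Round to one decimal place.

47.2

No degree rows: R1, R2, R4, R5, R7, R8, R10
Weighted sum = 311929
Sum of weights = 1493 + 445 + 1012 + 1196 + 526 + 715 + 1219 = 6606
Weighted mean = 311929 / 6606 = 47.219043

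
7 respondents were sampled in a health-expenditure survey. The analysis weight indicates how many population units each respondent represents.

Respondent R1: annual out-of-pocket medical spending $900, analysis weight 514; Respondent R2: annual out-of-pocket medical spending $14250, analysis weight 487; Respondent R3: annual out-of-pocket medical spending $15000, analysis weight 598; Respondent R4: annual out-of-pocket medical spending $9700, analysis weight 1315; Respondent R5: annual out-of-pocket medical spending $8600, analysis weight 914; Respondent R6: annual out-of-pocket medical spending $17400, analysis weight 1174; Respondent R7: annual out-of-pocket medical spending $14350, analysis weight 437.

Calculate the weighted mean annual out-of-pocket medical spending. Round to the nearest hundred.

Weighted sum = 900×514 + 14250×487 + 15000×598 + 9700×1315 + 8600×914 + 17400×1174 + 14350×437
  = 462600 + 6939750 + 8970000 + 12755500 + 7860400 + 20427600 + 6270950 = 63686800
Sum of weights = 514 + 487 + 598 + 1315 + 914 + 1174 + 437 = 5439
Weighted mean = 63686800 / 5439 = 11709.285

11700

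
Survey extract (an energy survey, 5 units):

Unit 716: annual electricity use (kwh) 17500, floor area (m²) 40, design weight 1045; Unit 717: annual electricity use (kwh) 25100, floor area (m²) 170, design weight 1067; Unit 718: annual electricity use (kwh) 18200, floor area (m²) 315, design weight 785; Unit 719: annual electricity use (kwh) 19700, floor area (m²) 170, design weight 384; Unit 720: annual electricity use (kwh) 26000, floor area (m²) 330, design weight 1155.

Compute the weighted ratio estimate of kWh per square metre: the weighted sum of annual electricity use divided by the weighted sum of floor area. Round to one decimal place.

Σ wᵢ·y = 17500×1045 + 25100×1067 + 18200×785 + 19700×384 + 26000×1155
  = 18287500 + 26781700 + 14287000 + 7564800 + 30030000 = 96951000
Σ wᵢ·x = 40×1045 + 170×1067 + 315×785 + 170×384 + 330×1155
  = 41800 + 181390 + 247275 + 65280 + 381150 = 916895
Ratio = 96951000 / 916895 = 105.73839

105.7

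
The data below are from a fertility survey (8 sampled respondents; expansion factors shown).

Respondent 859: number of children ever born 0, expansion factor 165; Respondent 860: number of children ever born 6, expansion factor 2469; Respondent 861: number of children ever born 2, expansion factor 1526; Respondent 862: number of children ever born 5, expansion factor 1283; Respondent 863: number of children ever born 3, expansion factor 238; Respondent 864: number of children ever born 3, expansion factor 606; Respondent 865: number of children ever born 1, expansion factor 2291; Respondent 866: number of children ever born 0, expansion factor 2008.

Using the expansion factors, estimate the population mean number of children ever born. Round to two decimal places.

Weighted sum = 0×165 + 6×2469 + 2×1526 + 5×1283 + 3×238 + 3×606 + 1×2291 + 0×2008
  = 0 + 14814 + 3052 + 6415 + 714 + 1818 + 2291 + 0 = 29104
Sum of weights = 165 + 2469 + 1526 + 1283 + 238 + 606 + 2291 + 2008 = 10586
Weighted mean = 29104 / 10586 = 2.7492915

2.75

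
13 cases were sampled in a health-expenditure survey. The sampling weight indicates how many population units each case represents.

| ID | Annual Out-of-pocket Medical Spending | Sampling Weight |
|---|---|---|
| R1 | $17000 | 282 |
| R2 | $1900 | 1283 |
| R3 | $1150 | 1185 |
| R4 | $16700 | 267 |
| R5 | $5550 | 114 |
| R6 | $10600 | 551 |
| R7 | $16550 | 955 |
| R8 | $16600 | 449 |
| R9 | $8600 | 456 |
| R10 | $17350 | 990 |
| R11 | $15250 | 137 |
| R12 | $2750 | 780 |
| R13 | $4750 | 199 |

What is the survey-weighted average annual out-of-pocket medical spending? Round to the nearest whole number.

9030

Weighted sum = 69062900
Sum of weights = 7648
Weighted mean = 69062900 / 7648 = 9030.1909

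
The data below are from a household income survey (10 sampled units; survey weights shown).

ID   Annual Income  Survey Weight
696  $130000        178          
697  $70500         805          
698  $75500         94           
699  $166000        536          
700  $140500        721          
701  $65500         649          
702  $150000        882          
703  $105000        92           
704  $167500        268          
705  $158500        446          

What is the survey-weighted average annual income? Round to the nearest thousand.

124000

Weighted sum = 130000×178 + 70500×805 + 75500×94 + 166000×536 + 140500×721 + 65500×649 + 150000×882 + 105000×92 + 167500×268 + 158500×446
  = 23140000 + 56752500 + 7097000 + 88976000 + 101300500 + 42509500 + 132300000 + 9660000 + 44890000 + 70691000 = 577316500
Sum of weights = 178 + 805 + 94 + 536 + 721 + 649 + 882 + 92 + 268 + 446 = 4671
Weighted mean = 577316500 / 4671 = 123595.91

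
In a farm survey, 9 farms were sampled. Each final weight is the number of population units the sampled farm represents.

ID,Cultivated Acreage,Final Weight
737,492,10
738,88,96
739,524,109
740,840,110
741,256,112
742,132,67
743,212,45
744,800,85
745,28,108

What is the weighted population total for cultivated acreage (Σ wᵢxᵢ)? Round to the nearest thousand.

281000

Weighted total = 280964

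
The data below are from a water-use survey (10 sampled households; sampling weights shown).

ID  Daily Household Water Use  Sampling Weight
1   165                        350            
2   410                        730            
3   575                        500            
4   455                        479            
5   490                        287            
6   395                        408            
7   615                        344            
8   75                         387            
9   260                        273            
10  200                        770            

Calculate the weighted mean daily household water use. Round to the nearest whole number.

Weighted sum = 165×350 + 410×730 + 575×500 + 455×479 + 490×287 + 395×408 + 615×344 + 75×387 + 260×273 + 200×770
  = 57750 + 299300 + 287500 + 217945 + 140630 + 161160 + 211560 + 29025 + 70980 + 154000 = 1629850
Sum of weights = 350 + 730 + 500 + 479 + 287 + 408 + 344 + 387 + 273 + 770 = 4528
Weighted mean = 1629850 / 4528 = 359.9492

360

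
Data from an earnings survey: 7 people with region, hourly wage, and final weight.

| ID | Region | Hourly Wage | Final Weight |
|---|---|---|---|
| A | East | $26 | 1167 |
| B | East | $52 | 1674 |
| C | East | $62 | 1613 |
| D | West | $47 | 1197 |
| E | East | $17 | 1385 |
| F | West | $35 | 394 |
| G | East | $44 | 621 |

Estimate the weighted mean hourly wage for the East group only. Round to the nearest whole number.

East rows: A, B, C, E, G
Weighted sum = 268265
Sum of weights = 1167 + 1674 + 1613 + 1385 + 621 = 6460
Weighted mean = 268265 / 6460 = 41.52709

42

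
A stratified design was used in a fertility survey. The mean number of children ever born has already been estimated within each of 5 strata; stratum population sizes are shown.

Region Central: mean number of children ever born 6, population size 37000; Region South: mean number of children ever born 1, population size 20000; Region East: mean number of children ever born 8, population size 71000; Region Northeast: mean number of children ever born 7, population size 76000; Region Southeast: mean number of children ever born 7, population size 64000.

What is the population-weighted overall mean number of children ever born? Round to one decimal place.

Σ Nₕ·x̄ₕ = 6×37000 + 1×20000 + 8×71000 + 7×76000 + 7×64000
  = 222000 + 20000 + 568000 + 532000 + 448000 = 1790000
Σ Nₕ = 268000
Overall mean = 1790000 / 268000 = 6.6791045

6.7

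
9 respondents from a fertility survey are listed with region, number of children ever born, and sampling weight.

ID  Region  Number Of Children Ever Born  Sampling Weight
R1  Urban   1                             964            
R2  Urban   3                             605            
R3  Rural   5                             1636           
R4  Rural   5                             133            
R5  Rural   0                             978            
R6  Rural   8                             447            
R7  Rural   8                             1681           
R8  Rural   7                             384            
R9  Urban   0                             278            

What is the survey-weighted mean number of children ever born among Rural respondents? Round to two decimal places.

5.43

Rural rows: R3, R4, R5, R6, R7, R8
Weighted sum = 5×1636 + 5×133 + 0×978 + 8×447 + 8×1681 + 7×384
  = 28557
Sum of weights = 1636 + 133 + 978 + 447 + 1681 + 384 = 5259
Weighted mean = 28557 / 5259 = 5.4301198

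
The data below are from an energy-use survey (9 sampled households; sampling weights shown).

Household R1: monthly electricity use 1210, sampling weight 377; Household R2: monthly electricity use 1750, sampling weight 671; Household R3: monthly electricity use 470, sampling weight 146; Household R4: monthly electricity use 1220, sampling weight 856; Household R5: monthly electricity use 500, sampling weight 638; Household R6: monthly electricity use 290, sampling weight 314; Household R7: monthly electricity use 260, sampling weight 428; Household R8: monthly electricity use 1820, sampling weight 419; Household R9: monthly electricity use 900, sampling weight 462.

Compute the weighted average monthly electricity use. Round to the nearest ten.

1030

Weighted sum = 1210×377 + 1750×671 + 470×146 + 1220×856 + 500×638 + 290×314 + 260×428 + 1820×419 + 900×462
  = 4443080
Sum of weights = 377 + 671 + 146 + 856 + 638 + 314 + 428 + 419 + 462 = 4311
Weighted mean = 4443080 / 4311 = 1030.6379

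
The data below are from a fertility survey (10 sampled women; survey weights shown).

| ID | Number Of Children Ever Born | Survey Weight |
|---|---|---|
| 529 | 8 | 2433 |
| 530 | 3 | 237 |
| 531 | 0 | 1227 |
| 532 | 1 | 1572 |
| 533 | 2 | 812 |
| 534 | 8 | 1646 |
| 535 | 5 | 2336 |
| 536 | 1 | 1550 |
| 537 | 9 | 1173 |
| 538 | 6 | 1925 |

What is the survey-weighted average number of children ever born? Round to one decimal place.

Weighted sum = 8×2433 + 3×237 + 0×1227 + 1×1572 + 2×812 + 8×1646 + 5×2336 + 1×1550 + 9×1173 + 6×1925
  = 71876
Sum of weights = 2433 + 237 + 1227 + 1572 + 812 + 1646 + 2336 + 1550 + 1173 + 1925 = 14911
Weighted mean = 71876 / 14911 = 4.820334

4.8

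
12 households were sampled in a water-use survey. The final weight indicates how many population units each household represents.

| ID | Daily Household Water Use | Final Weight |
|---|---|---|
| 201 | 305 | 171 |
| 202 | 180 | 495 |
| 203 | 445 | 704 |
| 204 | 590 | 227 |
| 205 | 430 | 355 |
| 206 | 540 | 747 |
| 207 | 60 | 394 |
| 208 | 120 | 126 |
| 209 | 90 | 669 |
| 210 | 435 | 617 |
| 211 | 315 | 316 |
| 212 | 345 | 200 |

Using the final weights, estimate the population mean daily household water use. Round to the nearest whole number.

335

Weighted sum = 305×171 + 180×495 + 445×704 + 590×227 + 430×355 + 540×747 + 60×394 + 120×126 + 90×669 + 435×617 + 315×316 + 345×200
  = 52155 + 89100 + 313280 + 133930 + 152650 + 403380 + 23640 + 15120 + 60210 + 268395 + 99540 + 69000 = 1680400
Sum of weights = 171 + 495 + 704 + 227 + 355 + 747 + 394 + 126 + 669 + 617 + 316 + 200 = 5021
Weighted mean = 1680400 / 5021 = 334.67437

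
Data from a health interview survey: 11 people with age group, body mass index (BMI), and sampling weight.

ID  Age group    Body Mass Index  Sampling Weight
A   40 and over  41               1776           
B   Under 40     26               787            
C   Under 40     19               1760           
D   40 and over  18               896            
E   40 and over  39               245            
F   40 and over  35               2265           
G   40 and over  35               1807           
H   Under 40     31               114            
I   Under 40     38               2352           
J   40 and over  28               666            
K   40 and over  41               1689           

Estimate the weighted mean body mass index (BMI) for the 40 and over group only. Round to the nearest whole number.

35

40 and over rows: A, D, E, F, G, J, K
Weighted sum = 328916
Sum of weights = 1776 + 896 + 245 + 2265 + 1807 + 666 + 1689 = 9344
Weighted mean = 328916 / 9344 = 35.200771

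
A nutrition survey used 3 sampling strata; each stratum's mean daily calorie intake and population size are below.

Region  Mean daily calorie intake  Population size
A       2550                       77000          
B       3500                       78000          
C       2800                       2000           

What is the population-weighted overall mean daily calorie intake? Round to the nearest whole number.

Σ Nₕ·x̄ₕ = 2550×77000 + 3500×78000 + 2800×2000
  = 196350000 + 273000000 + 5600000 = 474950000
Σ Nₕ = 77000 + 78000 + 2000 = 157000
Overall mean = 474950000 / 157000 = 3025.1592

3025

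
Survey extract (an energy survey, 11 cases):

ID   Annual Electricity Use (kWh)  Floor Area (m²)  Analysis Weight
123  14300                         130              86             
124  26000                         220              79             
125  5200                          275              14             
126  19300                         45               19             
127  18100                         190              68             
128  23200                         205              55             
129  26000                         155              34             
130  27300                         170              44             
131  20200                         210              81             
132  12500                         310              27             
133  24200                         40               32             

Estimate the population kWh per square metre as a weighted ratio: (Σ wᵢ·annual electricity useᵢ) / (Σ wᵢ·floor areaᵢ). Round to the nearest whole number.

Σ wᵢ·y = 11063400
Σ wᵢ·x = 130×86 + 220×79 + 275×14 + 45×19 + 190×68 + 205×55 + 155×34 + 170×44 + 210×81 + 310×27 + 40×32
  = 11180 + 17380 + 3850 + 855 + 12920 + 11275 + 5270 + 7480 + 17010 + 8370 + 1280 = 96870
Ratio = 11063400 / 96870 = 114.20873

114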